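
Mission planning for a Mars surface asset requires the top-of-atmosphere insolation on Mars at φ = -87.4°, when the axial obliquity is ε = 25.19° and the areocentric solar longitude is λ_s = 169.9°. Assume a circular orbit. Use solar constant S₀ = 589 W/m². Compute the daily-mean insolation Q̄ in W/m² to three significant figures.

Q̄ ≈ 0.00 W/m²

sin δ = sin 25.19° × sin 169.9° = 0.07464, so δ = +4.281°.
cos H₀ = −tan(-87.4°) tan(+4.281°) = 1.6483 ≥ 1 ⇒ polar night, H₀ = 0 and Q̄ = 0.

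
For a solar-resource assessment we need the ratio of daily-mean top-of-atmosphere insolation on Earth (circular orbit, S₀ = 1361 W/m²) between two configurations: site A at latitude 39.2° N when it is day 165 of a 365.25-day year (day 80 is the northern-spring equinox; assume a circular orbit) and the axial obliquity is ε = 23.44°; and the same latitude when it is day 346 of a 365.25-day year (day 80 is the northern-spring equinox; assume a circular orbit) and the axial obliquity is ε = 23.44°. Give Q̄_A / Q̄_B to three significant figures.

Q̄_A / Q̄_B ≈ 3.15

— Configuration A (φ=+39.2°):
Solar longitude: λ_s = 360° × (165 − 80)/365.25 = 83.778°.
sin δ = sin 23.44° × sin 83.778° = 0.39545, so δ = +23.294°.
cos H₀ = −tan(+39.2°) tan(+23.294°) = -0.3511, H₀ = 1.9296 rad.
Bracket: H₀ sin φ sin δ + cos φ cos δ sin H₀ = 1.9296×0.63203×0.39545 + 0.77494×0.91849×0.93632 = 0.482277 + 0.666449 = 1.148726.
Q̄ = (S₀/π) × [bracket] = (1361/π) × 1.148726 = 497.65 W/m².
— Configuration B (φ=+39.2°):
Solar longitude: λ_s = 360° × (346 − 80)/365.25 = 262.177°.
sin δ = sin 23.44° × sin 262.177° = -0.39409, so δ = -23.209°.
cos H₀ = −tan(+39.2°) tan(-23.209°) = 0.3497, H₀ = 1.2135 rad.
Bracket: H₀ sin φ sin δ + cos φ cos δ sin H₀ = 1.2135×0.63203×-0.39409 + 0.77494×0.91907×0.93686 = -0.302255 + 0.667254 = 0.364999.
Q̄ = (S₀/π) × [bracket] = (1361/π) × 0.364999 = 158.12 W/m².
Ratio Q̄_A / Q̄_B = 497.65 / 158.12 = 3.147.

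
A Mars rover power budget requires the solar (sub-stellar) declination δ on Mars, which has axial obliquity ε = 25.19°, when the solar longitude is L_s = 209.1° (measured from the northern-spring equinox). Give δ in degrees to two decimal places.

δ = -11.95°

sin δ = sin ε · sin L_s = sin 25.19° × sin 209.1° = -0.206995.
δ = arcsin(-0.206995) = -11.95°.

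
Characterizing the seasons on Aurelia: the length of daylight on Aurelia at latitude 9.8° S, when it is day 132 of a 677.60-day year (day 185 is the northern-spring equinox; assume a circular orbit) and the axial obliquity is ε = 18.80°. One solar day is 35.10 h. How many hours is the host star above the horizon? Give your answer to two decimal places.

17.85 h

Solar longitude: L_s = 360° × (132 − 185)/677.60 = -28.158°, i.e. -28.158° + 360° = 331.842°.
sin δ = sin 18.80° × sin 331.842° = -0.15208, so δ = -8.747°.
cos h₀ = −tan ϕ · tan δ = −tan(-9.8°) × tan(-8.747°) = -0.0266, so h₀ = 1.5974 rad = 91.52°.
Daylight = 2h₀/(2π) × 35.10 h = (1.5974/π) × 35.10 = 17.85 h.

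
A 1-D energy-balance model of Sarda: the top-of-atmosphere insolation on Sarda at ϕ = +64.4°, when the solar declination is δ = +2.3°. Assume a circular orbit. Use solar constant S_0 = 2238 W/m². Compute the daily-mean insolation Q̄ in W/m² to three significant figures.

Q̄ ≈ 349 W/m²

cos h₀ = −tan(+64.4°) tan(+2.300°) = -0.0838, h₀ = 1.6547 rad.
Bracket: h₀ sin ϕ sin δ + cos ϕ cos δ sin h₀ = 1.6547×0.90183×0.04013 + 0.43209×0.99919×0.99648 = 0.059884 + 0.430220 = 0.490104.
Q̄ = (S_0/π) × [bracket] = (2238/π) × 0.490104 = 349.1 W/m².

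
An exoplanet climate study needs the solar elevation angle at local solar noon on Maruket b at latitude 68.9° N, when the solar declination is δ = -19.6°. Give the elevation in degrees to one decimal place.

At local noon the hour angle is zero, so the zenith angle equals |φ − δ| = |+68.9° − (-19.600°)| = 88.500°.
Elevation = 90° − 88.500° = 1.5°.

1.5°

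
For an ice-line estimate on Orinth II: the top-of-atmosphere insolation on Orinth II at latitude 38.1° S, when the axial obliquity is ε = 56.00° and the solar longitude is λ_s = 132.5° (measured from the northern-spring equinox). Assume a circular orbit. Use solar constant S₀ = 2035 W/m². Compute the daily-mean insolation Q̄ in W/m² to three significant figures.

Solar declination: sin δ = sin ε · sin λ_s = sin 56.00° × sin 132.5° = 0.61123, so δ = +37.679°.
cos H₀ = −tan(-38.1°) tan(+37.679°) = 0.6056, H₀ = 0.9203 rad.
Bracket: H₀ sin φ sin δ + cos φ cos δ sin H₀ = 0.9203×-0.61704×0.61123 + 0.78694×0.79145×0.79581 = -0.347094 + 0.495649 = 0.148555.
Q̄ = (S₀/π) × [bracket] = (2035/π) × 0.148555 = 96.23 W/m².

Q̄ ≈ 96.2 W/m²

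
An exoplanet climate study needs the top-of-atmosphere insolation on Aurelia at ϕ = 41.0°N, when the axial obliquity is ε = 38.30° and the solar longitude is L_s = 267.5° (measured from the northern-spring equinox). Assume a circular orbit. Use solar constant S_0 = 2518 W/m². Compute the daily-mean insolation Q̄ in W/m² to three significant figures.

Solar declination: sin δ = sin ε · sin L_s = sin 38.30° × sin 267.5° = -0.61919, so δ = -38.257°.
cos h₀ = −tan(+41.0°) tan(-38.257°) = 0.6855, h₀ = 0.8156 rad.
Bracket: h₀ sin ϕ sin δ + cos ϕ cos δ sin h₀ = 0.8156×0.65606×-0.61919 + 0.75471×0.78524×0.72811 = -0.331318 + 0.431499 = 0.100181.
Q̄ = (S_0/π) × [bracket] = (2518/π) × 0.100181 = 80.30 W/m².

Q̄ ≈ 80.3 W/m²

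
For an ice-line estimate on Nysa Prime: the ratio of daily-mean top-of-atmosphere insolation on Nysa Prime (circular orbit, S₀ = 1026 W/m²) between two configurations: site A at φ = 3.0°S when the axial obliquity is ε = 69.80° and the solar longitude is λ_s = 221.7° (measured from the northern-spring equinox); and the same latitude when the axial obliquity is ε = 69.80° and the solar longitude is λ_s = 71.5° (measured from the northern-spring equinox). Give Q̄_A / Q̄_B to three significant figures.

Q̄_A / Q̄_B ≈ 2.16

— Configuration A (φ=-3.0°):
Solar declination: sin δ = sin ε · sin λ_s = sin 69.80° × sin 221.7° = -0.62431, so δ = -38.632°.
cos H₀ = −tan(-3.0°) tan(-38.632°) = -0.0419, H₀ = 1.6127 rad.
Bracket: H₀ sin φ sin δ + cos φ cos δ sin H₀ = 1.6127×-0.05234×-0.62431 + 0.99863×0.78117×0.99912 = 0.052697 + 0.779413 = 0.832110.
Q̄ = (S₀/π) × [bracket] = (1026/π) × 0.832110 = 271.76 W/m².
— Configuration B (φ=-3.0°):
Solar declination: sin δ = sin ε · sin λ_s = sin 69.80° × sin 71.5° = 0.89000, so δ = +62.873°.
cos H₀ = −tan(-3.0°) tan(+62.873°) = 0.1023, H₀ = 1.4683 rad.
Bracket: H₀ sin φ sin δ + cos φ cos δ sin H₀ = 1.4683×-0.05234×0.89000 + 0.99863×0.45597×0.99475 = -0.068397 + 0.452955 = 0.384558.
Q̄ = (S₀/π) × [bracket] = (1026/π) × 0.384558 = 125.59 W/m².
Ratio Q̄_A / Q̄_B = 271.76 / 125.59 = 2.164.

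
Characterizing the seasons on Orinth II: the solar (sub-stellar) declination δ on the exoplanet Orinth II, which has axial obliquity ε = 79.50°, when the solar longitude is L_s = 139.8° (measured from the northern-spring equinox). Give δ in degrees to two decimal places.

δ = +39.39°

sin δ = sin ε · sin L_s = sin 79.50° × sin 139.8° = 0.634649.
δ = arcsin(0.634649) = +39.39°.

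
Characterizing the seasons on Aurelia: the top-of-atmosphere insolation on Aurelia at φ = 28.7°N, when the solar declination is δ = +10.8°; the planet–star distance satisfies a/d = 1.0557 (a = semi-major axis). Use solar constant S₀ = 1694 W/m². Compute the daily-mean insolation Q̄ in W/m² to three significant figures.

cos H₀ = −tan(+28.7°) tan(+10.800°) = -0.1044, H₀ = 1.6754 rad.
Bracket: H₀ sin φ sin δ + cos φ cos δ sin H₀ = 1.6754×0.48022×0.18738 + 0.87715×0.98229×0.99453 = 0.150759 + 0.856903 = 1.007662.
Inverse-square distance factor (a/d)² = 1.0557² = 1.114502.
Q̄ = (S₀/π) × 1.114502 × [bracket] = (1694/π) × 1.114502 × 1.007662 = 605.6 W/m².

Q̄ ≈ 606 W/m²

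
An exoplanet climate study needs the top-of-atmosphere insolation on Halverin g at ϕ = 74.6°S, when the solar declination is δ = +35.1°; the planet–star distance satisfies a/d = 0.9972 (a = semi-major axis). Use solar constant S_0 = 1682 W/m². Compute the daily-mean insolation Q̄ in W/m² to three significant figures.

Q̄ ≈ 0.00 W/m²

cos h₀ = −tan(-74.6°) tan(+35.100°) = 2.5515 ≥ 1 ⇒ polar night, h₀ = 0 and Q̄ = 0.
Inverse-square distance factor (a/d)² = 0.9972² = 0.994408.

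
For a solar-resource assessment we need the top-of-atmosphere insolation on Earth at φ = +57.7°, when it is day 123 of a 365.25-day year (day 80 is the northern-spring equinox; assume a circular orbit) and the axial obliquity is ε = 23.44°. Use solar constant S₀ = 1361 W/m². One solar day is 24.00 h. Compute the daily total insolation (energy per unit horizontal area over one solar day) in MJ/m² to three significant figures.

Solar longitude: λ_s = 360° × (123 − 80)/365.25 = 42.382°.
sin δ = sin 23.44° × sin 42.382° = 0.26814, so δ = +15.553°.
cos H₀ = −tan(+57.7°) tan(+15.553°) = -0.4403, H₀ = 2.0267 rad.
Bracket: H₀ sin φ sin δ + cos φ cos δ sin H₀ = 2.0267×0.84526×0.26814 + 0.53435×0.96338×0.89786 = 0.459348 + 0.462202 = 0.921550.
Q̄ = (S₀/π) × [bracket] = (1361/π) × 0.921550 = 399.23 W/m².
Daily total = Q̄ × 24.00 h × 3600 s/h = 399.23 × 24.00 × 3600 / 10⁶ = 34.49 MJ/m².

34.5 MJ/m²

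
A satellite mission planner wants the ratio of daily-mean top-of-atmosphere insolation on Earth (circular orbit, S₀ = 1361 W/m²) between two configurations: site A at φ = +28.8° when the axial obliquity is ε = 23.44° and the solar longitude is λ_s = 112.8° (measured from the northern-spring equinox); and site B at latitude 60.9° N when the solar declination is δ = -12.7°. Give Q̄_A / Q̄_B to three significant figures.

Q̄_A / Q̄_B ≈ 5.24

— Configuration A (φ=+28.8°):
Solar declination: sin δ = sin ε · sin λ_s = sin 23.44° × sin 112.8° = 0.36671, so δ = +21.513°.
cos H₀ = −tan(+28.8°) tan(+21.513°) = -0.2167, H₀ = 1.7892 rad.
Bracket: H₀ sin φ sin δ + cos φ cos δ sin H₀ = 1.7892×0.48175×0.36671 + 0.87631×0.93034×0.97624 = 0.316085 + 0.795896 = 1.111981.
Q̄ = (S₀/π) × [bracket] = (1361/π) × 1.111981 = 481.73 W/m².
— Configuration B (φ=+60.9°):
cos H₀ = −tan(+60.9°) tan(-12.700°) = 0.4049, H₀ = 1.1539 rad.
Bracket: H₀ sin φ sin δ + cos φ cos δ sin H₀ = 1.1539×0.87377×-0.21985 + 0.48634×0.97553×0.91436 = -0.221662 + 0.433808 = 0.212146.
Q̄ = (S₀/π) × [bracket] = (1361/π) × 0.212146 = 91.906 W/m².
Ratio Q̄_A / Q̄_B = 481.73 / 91.906 = 5.242.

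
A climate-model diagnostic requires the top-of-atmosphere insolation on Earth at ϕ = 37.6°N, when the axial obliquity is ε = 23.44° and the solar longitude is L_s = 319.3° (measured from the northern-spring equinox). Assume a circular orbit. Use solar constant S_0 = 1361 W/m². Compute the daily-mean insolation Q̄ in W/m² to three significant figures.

Solar declination: sin δ = sin ε · sin L_s = sin 23.44° × sin 319.3° = -0.25940, so δ = -15.034°.
cos h₀ = −tan(+37.6°) tan(-15.034°) = 0.2068, h₀ = 1.3624 rad.
Bracket: h₀ sin ϕ sin δ + cos ϕ cos δ sin h₀ = 1.3624×0.61015×-0.25940 + 0.79229×0.96577×0.97837 = -0.215631 + 0.748619 = 0.532988.
Q̄ = (S_0/π) × [bracket] = (1361/π) × 0.532988 = 230.9 W/m².

Q̄ ≈ 231 W/m²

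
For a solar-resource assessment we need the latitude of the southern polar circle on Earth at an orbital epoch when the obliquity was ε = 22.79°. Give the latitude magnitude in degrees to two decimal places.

The polar circle is the lowest latitude that experiences at least one full rotation of continuous darkness at the northern-summer solstice; it lies at |φ| = 90° − ε = 90° − 22.79° = 67.21°.

67.21°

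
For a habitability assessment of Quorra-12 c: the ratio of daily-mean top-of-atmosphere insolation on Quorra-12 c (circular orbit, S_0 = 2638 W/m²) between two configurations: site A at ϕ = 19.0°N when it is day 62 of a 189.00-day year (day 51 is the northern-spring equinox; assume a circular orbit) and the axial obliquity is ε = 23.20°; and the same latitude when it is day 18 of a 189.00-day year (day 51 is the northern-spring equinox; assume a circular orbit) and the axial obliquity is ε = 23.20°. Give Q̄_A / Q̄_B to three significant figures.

Q̄_A / Q̄_B ≈ 1.41

— Configuration A (ϕ=+19.0°):
Solar longitude: L_s = 360° × (62 − 51)/189.00 = 20.952°.
sin δ = sin 23.20° × sin 20.952° = 0.14087, so δ = +8.098°.
cos h₀ = −tan(+19.0°) tan(+8.098°) = -0.0490, h₀ = 1.6198 rad.
Bracket: h₀ sin ϕ sin δ + cos ϕ cos δ sin h₀ = 1.6198×0.32557×0.14087 + 0.94552×0.99003×0.99880 = 0.074289 + 0.934970 = 1.009259.
Q̄ = (S_0/π) × [bracket] = (2638/π) × 1.009259 = 847.48 W/m².
— Configuration B (ϕ=+19.0°):
Solar longitude: L_s = 360° × (18 − 51)/189.00 = -62.857°, i.e. -62.857° + 360° = 297.143°.
sin δ = sin 23.20° × sin 297.143° = -0.35056, so δ = -20.521°.
cos h₀ = −tan(+19.0°) tan(-20.521°) = 0.1289, h₀ = 1.4416 rad.
Bracket: h₀ sin ϕ sin δ + cos ϕ cos δ sin h₀ = 1.4416×0.32557×-0.35056 + 0.94552×0.93654×0.99166 = -0.164532 + 0.878132 = 0.713600.
Q̄ = (S_0/π) × [bracket] = (2638/π) × 0.713600 = 599.21 W/m².
Ratio Q̄_A / Q̄_B = 847.48 / 599.21 = 1.414.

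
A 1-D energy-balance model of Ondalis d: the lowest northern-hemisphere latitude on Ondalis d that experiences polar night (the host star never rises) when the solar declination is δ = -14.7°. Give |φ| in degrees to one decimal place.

Polar night requires cos H₀ = −tan φ tan δ ≥ 1, i.e. tan φ tan δ ≤ −1.
The boundary is |tan φ| · |tan δ| = 1, so |φ| = 90° − |δ| = 90° − 14.7° = 75.3° in the northern hemisphere.

|φ| = 75.3°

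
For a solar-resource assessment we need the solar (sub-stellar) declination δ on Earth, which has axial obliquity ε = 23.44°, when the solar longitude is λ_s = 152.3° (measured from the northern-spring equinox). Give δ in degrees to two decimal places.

sin δ = sin ε · sin λ_s = sin 23.44° × sin 152.3° = 0.184909.
δ = arcsin(0.184909) = +10.66°.

δ = +10.66°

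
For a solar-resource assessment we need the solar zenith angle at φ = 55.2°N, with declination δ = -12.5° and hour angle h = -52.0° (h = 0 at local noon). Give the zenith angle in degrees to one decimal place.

cos θ_z = sin φ sin δ + cos φ cos δ cos h = -0.177729 + 0.343038 = 0.165309.
θ_z = arccos(0.165309) = 80.5°.

θ_z = 80.5°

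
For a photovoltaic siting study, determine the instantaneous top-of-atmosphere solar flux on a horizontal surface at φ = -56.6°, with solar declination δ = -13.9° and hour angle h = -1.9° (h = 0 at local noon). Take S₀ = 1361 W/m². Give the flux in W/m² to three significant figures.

1.00e+03 W/m²

cos θ_z = sin φ sin δ + cos φ cos δ cos h = 0.200554 + 0.534067 = 0.734621.
Flux = S₀ · cos θ_z = 1361 × 0.734621 = 999.8 W/m².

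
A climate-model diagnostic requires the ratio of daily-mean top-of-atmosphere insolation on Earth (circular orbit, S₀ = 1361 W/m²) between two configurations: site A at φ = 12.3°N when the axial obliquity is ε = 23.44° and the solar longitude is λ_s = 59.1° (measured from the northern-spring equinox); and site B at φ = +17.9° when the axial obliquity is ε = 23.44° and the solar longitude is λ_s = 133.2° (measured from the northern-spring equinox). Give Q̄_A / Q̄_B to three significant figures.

Q̄_A / Q̄_B ≈ 0.981

— Configuration A (φ=+12.3°):
Solar declination: sin δ = sin ε · sin λ_s = sin 23.44° × sin 59.1° = 0.34133, so δ = +19.958°.
cos H₀ = −tan(+12.3°) tan(+19.958°) = -0.0792, H₀ = 1.6501 rad.
Bracket: H₀ sin φ sin δ + cos φ cos δ sin H₀ = 1.6501×0.21303×0.34133 + 0.97705×0.93994×0.99686 = 0.119985 + 0.915485 = 1.035470.
Q̄ = (S₀/π) × [bracket] = (1361/π) × 1.035470 = 448.59 W/m².
— Configuration B (φ=+17.9°):
Solar declination: sin δ = sin ε · sin λ_s = sin 23.44° × sin 133.2° = 0.28998, so δ = +16.856°.
cos H₀ = −tan(+17.9°) tan(+16.856°) = -0.0979, H₀ = 1.6688 rad.
Bracket: H₀ sin φ sin δ + cos φ cos δ sin H₀ = 1.6688×0.30736×0.28998 + 0.95159×0.95703×0.99520 = 0.148737 + 0.906329 = 1.055066.
Q̄ = (S₀/π) × [bracket] = (1361/π) × 1.055066 = 457.08 W/m².
Ratio Q̄_A / Q̄_B = 448.59 / 457.08 = 0.9814.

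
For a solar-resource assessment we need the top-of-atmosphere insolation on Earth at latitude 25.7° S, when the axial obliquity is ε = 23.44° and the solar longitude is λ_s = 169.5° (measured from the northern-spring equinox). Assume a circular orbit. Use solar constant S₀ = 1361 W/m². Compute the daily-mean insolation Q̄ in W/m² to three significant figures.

Q̄ ≈ 368 W/m²

Solar declination: sin δ = sin ε · sin λ_s = sin 23.44° × sin 169.5° = 0.07249, so δ = +4.157°.
cos H₀ = −tan(-25.7°) tan(+4.157°) = 0.0350, H₀ = 1.5358 rad.
Bracket: H₀ sin φ sin δ + cos φ cos δ sin H₀ = 1.5358×-0.43366×0.07249 + 0.90108×0.99737×0.99939 = -0.048279 + 0.898162 = 0.849883.
Q̄ = (S₀/π) × [bracket] = (1361/π) × 0.849883 = 368.2 W/m².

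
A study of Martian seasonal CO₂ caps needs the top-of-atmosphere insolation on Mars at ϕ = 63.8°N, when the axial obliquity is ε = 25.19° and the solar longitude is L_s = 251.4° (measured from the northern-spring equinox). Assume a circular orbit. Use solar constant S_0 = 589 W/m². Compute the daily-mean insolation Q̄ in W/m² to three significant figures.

Solar declination: sin δ = sin ε · sin L_s = sin 25.19° × sin 251.4° = -0.40339, so δ = -23.790°.
cos h₀ = −tan(+63.8°) tan(-23.790°) = 0.8959, h₀ = 0.4603 rad.
Bracket: h₀ sin ϕ sin δ + cos ϕ cos δ sin h₀ = 0.4603×0.89726×-0.40339 + 0.44151×0.91503×0.44420 = -0.166604 + 0.179455 = 0.012851.
Q̄ = (S_0/π) × [bracket] = (589/π) × 0.012851 = 2.409 W/m².

Q̄ ≈ 2.41 W/m²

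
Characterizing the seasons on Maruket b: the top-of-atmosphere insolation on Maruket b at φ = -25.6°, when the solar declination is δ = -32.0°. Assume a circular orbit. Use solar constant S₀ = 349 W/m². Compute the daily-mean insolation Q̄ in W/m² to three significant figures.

Q̄ ≈ 129 W/m²

cos H₀ = −tan(-25.6°) tan(-32.000°) = -0.2994, H₀ = 1.8748 rad.
Bracket: H₀ sin φ sin δ + cos φ cos δ sin H₀ = 1.8748×-0.43209×-0.52992 + 0.90183×0.84805×0.95413 = 0.429279 + 0.729716 = 1.158995.
Q̄ = (S₀/π) × [bracket] = (349/π) × 1.158995 = 128.8 W/m².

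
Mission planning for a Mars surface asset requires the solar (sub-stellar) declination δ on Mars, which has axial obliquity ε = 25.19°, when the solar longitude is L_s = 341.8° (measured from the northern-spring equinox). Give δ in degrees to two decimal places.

sin δ = sin ε · sin L_s = sin 25.19° × sin 341.8° = -0.132936.
δ = arcsin(-0.132936) = -7.64°.

δ = -7.64°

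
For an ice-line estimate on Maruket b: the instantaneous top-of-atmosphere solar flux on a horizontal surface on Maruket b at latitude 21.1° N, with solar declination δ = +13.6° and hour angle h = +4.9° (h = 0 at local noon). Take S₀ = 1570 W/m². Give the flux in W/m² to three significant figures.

1.55e+03 W/m²

cos θ_z = sin φ sin δ + cos φ cos δ cos h = 0.084650 + 0.903480 = 0.988130.
Flux = S₀ · cos θ_z = 1570 × 0.988130 = 1551 W/m².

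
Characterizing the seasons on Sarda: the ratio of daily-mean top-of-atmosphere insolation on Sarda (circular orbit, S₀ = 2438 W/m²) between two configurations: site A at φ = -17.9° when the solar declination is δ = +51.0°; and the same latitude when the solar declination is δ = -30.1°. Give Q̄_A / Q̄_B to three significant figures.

Q̄_A / Q̄_B ≈ 0.252

— Configuration A (φ=-17.9°):
cos H₀ = −tan(-17.9°) tan(+51.000°) = 0.3989, H₀ = 1.1605 rad.
Bracket: H₀ sin φ sin δ + cos φ cos δ sin H₀ = 1.1605×-0.30736×0.77715 + 0.95159×0.62932×0.91701 = -0.277203 + 0.549156 = 0.271953.
Q̄ = (S₀/π) × [bracket] = (2438/π) × 0.271953 = 211.05 W/m².
— Configuration B (φ=-17.9°):
cos H₀ = −tan(-17.9°) tan(-30.100°) = -0.1872, H₀ = 1.7591 rad.
Bracket: H₀ sin φ sin δ + cos φ cos δ sin H₀ = 1.7591×-0.30736×-0.50151 + 0.95159×0.86515×0.98232 = 0.271155 + 0.808713 = 1.079868.
Q̄ = (S₀/π) × [bracket] = (2438/π) × 1.079868 = 838.02 W/m².
Ratio Q̄_A / Q̄_B = 211.05 / 838.02 = 0.2518.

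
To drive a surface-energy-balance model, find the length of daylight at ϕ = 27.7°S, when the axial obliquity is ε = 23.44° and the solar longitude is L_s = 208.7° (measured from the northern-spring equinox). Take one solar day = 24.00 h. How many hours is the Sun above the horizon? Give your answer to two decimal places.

Solar declination: sin δ = sin ε · sin L_s = sin 23.44° × sin 208.7° = -0.19103, so δ = -11.013°.
cos h₀ = −tan ϕ · tan δ = −tan(-27.7°) × tan(-11.013°) = -0.1022, so h₀ = 1.6731 rad = 95.86°.
Daylight = 2h₀/(2π) × 24.00 h = (1.6731/π) × 24.00 = 12.78 h.

12.78 h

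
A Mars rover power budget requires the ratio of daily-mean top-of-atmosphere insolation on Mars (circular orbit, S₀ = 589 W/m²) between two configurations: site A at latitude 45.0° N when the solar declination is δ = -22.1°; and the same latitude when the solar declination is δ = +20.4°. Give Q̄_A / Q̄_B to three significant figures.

Q̄_A / Q̄_B ≈ 0.266

— Configuration A (φ=+45.0°):
cos H₀ = −tan(+45.0°) tan(-22.100°) = 0.4061, H₀ = 1.1527 rad.
Bracket: H₀ sin φ sin δ + cos φ cos δ sin H₀ = 1.1527×0.70711×-0.37622 + 0.70711×0.92653×0.91385 = -0.306652 + 0.598717 = 0.292065.
Q̄ = (S₀/π) × [bracket] = (589/π) × 0.292065 = 54.758 W/m².
— Configuration B (φ=+45.0°):
cos H₀ = −tan(+45.0°) tan(+20.400°) = -0.3719, H₀ = 1.9518 rad.
Bracket: H₀ sin φ sin δ + cos φ cos δ sin H₀ = 1.9518×0.70711×0.34857 + 0.70711×0.93728×0.92827 = 0.481074 + 0.615220 = 1.096294.
Q̄ = (S₀/π) × [bracket] = (589/π) × 1.096294 = 205.54 W/m².
Ratio Q̄_A / Q̄_B = 54.758 / 205.54 = 0.2664.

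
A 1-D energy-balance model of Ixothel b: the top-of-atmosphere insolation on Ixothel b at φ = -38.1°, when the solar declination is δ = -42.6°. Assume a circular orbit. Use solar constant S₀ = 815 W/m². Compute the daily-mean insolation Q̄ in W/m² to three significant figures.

Q̄ ≈ 362 W/m²

cos H₀ = −tan(-38.1°) tan(-42.600°) = -0.7210, H₀ = 2.3761 rad.
Bracket: H₀ sin φ sin δ + cos φ cos δ sin H₀ = 2.3761×-0.61704×-0.67688 + 0.78694×0.73610×0.69292 = 0.992407 + 0.401385 = 1.393792.
Q̄ = (S₀/π) × [bracket] = (815/π) × 1.393792 = 361.6 W/m².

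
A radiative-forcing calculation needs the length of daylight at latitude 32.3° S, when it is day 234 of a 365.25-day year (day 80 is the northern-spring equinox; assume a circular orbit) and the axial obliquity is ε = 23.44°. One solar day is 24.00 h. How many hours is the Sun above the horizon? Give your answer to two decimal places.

11.07 h

Solar longitude: λ_s = 360° × (234 − 80)/365.25 = 151.786°.
sin δ = sin 23.44° × sin 151.786° = 0.18806, so δ = +10.839°.
cos H₀ = −tan φ · tan δ = −tan(-32.3°) × tan(+10.839°) = 0.1210, so H₀ = 1.4495 rad = 83.05°.
Daylight = 2H₀/(2π) × 24.00 h = (1.4495/π) × 24.00 = 11.07 h.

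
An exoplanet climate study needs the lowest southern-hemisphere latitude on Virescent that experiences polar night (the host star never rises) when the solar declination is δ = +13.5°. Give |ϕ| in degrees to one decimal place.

|ϕ| = 76.5°

Polar night requires cos h₀ = −tan ϕ tan δ ≥ 1, i.e. tan ϕ tan δ ≤ −1.
The boundary is |tan ϕ| · |tan δ| = 1, so |ϕ| = 90° − |δ| = 90° − 13.5° = 76.5° in the southern hemisphere.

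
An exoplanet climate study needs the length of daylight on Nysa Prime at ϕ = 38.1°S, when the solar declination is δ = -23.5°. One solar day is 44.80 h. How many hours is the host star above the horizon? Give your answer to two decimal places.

27.36 h

cos h₀ = −tan ϕ · tan δ = −tan(-38.1°) × tan(-23.500°) = -0.3409, so h₀ = 1.9187 rad = 109.93°.
Daylight = 2h₀/(2π) × 44.80 h = (1.9187/π) × 44.80 = 27.36 h.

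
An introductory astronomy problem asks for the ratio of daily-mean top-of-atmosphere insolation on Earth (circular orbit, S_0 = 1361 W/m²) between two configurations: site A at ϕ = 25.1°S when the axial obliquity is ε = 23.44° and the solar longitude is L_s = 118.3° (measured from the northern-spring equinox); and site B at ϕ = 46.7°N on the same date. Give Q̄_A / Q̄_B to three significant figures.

Q̄_A / Q̄_B ≈ 0.574

— Configuration A (ϕ=-25.1°):
Solar declination: sin δ = sin ε · sin L_s = sin 23.44° × sin 118.3° = 0.35024, so δ = +20.502°.
cos h₀ = −tan(-25.1°) tan(+20.502°) = 0.1752, h₀ = 1.3947 rad.
Bracket: h₀ sin ϕ sin δ + cos ϕ cos δ sin h₀ = 1.3947×-0.42420×0.35024 + 0.90557×0.93666×0.98454 = -0.207213 + 0.835098 = 0.627885.
Q̄ = (S_0/π) × [bracket] = (1361/π) × 0.627885 = 272.01 W/m².
— Configuration B (ϕ=+46.7°):
cos h₀ = −tan(+46.7°) tan(+20.502°) = -0.3968, h₀ = 1.9788 rad.
Bracket: h₀ sin ϕ sin δ + cos ϕ cos δ sin h₀ = 1.9788×0.72777×0.35024 + 0.68582×0.93666×0.91790 = 0.504385 + 0.589641 = 1.094026.
Q̄ = (S_0/π) × [bracket] = (1361/π) × 1.094026 = 473.95 W/m².
Ratio Q̄_A / Q̄_B = 272.01 / 473.95 = 0.5739.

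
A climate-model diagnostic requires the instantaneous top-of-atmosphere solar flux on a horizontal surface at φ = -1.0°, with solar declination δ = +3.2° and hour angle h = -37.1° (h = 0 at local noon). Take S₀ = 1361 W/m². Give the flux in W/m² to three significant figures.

cos θ_z = sin φ sin δ + cos φ cos δ cos h = -0.000974 + 0.796219 = 0.795245.
Flux = S₀ · cos θ_z = 1361 × 0.795245 = 1082 W/m².

1.08e+03 W/m²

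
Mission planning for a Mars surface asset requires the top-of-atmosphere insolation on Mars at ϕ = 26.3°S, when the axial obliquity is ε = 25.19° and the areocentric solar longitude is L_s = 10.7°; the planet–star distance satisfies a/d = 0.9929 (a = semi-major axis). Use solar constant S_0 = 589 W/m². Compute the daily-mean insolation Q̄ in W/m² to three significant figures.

sin δ = sin 25.19° × sin 10.7° = 0.07902, so δ = +4.532°.
cos h₀ = −tan(-26.3°) tan(+4.532°) = 0.0392, h₀ = 1.5316 rad.
Bracket: h₀ sin ϕ sin δ + cos ϕ cos δ sin h₀ = 1.5316×-0.44307×0.07902 + 0.89649×0.99687×0.99923 = -0.053623 + 0.892996 = 0.839373.
Inverse-square distance factor (a/d)² = 0.9929² = 0.985850.
Q̄ = (S_0/π) × 0.985850 × [bracket] = (589/π) × 0.985850 × 0.839373 = 155.1 W/m².

Q̄ ≈ 155 W/m²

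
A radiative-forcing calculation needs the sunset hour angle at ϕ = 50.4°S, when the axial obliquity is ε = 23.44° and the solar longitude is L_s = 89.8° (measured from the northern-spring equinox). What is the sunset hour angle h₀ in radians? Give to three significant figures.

h₀ = 1.02 rad

Solar declination: sin δ = sin ε · sin L_s = sin 23.44° × sin 89.8° = 0.39779, so δ = +23.440°.
cos h₀ = −tan ϕ · tan δ = −tan(-50.4°) × tan(+23.440°) = 0.5241, so h₀ = 1.0192 rad = 58.39°.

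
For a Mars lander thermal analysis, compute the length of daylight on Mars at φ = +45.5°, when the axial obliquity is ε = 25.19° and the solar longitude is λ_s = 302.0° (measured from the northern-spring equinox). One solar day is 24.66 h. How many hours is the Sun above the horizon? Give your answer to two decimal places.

9.15 h

Solar declination: sin δ = sin ε · sin λ_s = sin 25.19° × sin 302.0° = -0.36095, so δ = -21.158°.
cos H₀ = −tan φ · tan δ = −tan(+45.5°) × tan(-21.158°) = 0.3939, so H₀ = 1.1660 rad = 66.81°.
Daylight = 2H₀/(2π) × 24.66 h = (1.1660/π) × 24.66 = 9.15 h.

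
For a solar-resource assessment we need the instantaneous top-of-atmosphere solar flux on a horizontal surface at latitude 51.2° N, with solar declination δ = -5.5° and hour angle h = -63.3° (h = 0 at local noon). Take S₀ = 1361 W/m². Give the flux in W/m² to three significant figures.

280 W/m²

cos θ_z = sin φ sin δ + cos φ cos δ cos h = -0.074696 + 0.280249 = 0.205553.
Flux = S₀ · cos θ_z = 1361 × 0.205553 = 279.8 W/m².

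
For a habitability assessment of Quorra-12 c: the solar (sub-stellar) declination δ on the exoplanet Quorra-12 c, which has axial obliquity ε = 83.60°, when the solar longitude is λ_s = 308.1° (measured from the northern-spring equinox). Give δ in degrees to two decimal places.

sin δ = sin ε · sin λ_s = sin 83.60° × sin 308.1° = -0.782031.
δ = arcsin(-0.782031) = -51.45°.

δ = -51.45°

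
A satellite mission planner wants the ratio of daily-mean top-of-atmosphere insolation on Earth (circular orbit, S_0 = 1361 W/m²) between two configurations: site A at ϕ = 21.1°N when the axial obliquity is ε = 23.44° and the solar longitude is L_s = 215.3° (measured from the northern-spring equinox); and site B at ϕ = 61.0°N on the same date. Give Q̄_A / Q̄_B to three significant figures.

— Configuration A (ϕ=+21.1°):
Solar declination: sin δ = sin ε · sin L_s = sin 23.44° × sin 215.3° = -0.22987, so δ = -13.289°.
cos h₀ = −tan(+21.1°) tan(-13.289°) = 0.0911, h₀ = 1.4795 rad.
Bracket: h₀ sin ϕ sin δ + cos ϕ cos δ sin h₀ = 1.4795×0.36000×-0.22987 + 0.93295×0.97322×0.99584 = -0.122433 + 0.904188 = 0.781755.
Q̄ = (S_0/π) × [bracket] = (1361/π) × 0.781755 = 338.67 W/m².
— Configuration B (ϕ=+61.0°):
cos h₀ = −tan(+61.0°) tan(-13.289°) = 0.4261, h₀ = 1.1306 rad.
Bracket: h₀ sin ϕ sin δ + cos ϕ cos δ sin h₀ = 1.1306×0.87462×-0.22987 + 0.48481×0.97322×0.90468 = -0.227306 + 0.426852 = 0.199546.
Q̄ = (S_0/π) × [bracket] = (1361/π) × 0.199546 = 86.447 W/m².
Ratio Q̄_A / Q̄_B = 338.67 / 86.447 = 3.918.

Q̄_A / Q̄_B ≈ 3.92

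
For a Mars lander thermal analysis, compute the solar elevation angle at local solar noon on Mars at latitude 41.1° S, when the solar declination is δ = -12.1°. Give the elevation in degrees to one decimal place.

61.0°

At local noon the hour angle is zero, so the zenith angle equals |ϕ − δ| = |-41.1° − (-12.100°)| = 29.000°.
Elevation = 90° − 29.000° = 61.0°.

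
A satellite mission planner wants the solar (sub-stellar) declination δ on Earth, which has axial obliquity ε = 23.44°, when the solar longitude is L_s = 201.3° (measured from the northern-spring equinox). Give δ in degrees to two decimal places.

δ = -8.31°

sin δ = sin ε · sin L_s = sin 23.44° × sin 201.3° = -0.144497.
δ = arcsin(-0.144497) = -8.31°.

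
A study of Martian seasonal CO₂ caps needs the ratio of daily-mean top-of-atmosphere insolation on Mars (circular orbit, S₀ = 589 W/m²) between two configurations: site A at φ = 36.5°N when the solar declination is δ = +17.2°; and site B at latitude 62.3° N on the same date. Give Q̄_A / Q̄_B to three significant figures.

Q̄_A / Q̄_B ≈ 1.14

— Configuration A (φ=+36.5°):
cos H₀ = −tan(+36.5°) tan(+17.200°) = -0.2291, H₀ = 1.8019 rad.
Bracket: H₀ sin φ sin δ + cos φ cos δ sin H₀ = 1.8019×0.59482×0.29571 + 0.80386×0.95528×0.97341 = 0.316944 + 0.747493 = 1.064437.
Q̄ = (S₀/π) × [bracket] = (589/π) × 1.064437 = 199.57 W/m².
— Configuration B (φ=+62.3°):
cos H₀ = −tan(+62.3°) tan(+17.200°) = -0.5896, H₀ = 2.2014 rad.
Bracket: H₀ sin φ sin δ + cos φ cos δ sin H₀ = 2.2014×0.88539×0.29571 + 0.46484×0.95528×0.80769 = 0.576368 + 0.358657 = 0.935025.
Q̄ = (S₀/π) × [bracket] = (589/π) × 0.935025 = 175.30 W/m².
Ratio Q̄_A / Q̄_B = 199.57 / 175.30 = 1.138.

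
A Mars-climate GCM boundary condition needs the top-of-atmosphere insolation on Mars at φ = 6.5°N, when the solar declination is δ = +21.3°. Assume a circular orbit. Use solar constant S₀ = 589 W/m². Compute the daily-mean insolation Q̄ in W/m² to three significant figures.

cos H₀ = −tan(+6.5°) tan(+21.300°) = -0.0444, H₀ = 1.6152 rad.
Bracket: H₀ sin φ sin δ + cos φ cos δ sin H₀ = 1.6152×0.11320×0.36325 + 0.99357×0.93169×0.99901 = 0.066417 + 0.924783 = 0.991200.
Q̄ = (S₀/π) × [bracket] = (589/π) × 0.991200 = 185.8 W/m².

Q̄ ≈ 186 W/m²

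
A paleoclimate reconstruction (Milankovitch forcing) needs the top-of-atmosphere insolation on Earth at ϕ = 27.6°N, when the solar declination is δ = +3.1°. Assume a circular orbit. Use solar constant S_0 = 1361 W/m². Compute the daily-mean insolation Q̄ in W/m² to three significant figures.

Q̄ ≈ 401 W/m²

cos h₀ = −tan(+27.6°) tan(+3.100°) = -0.0283, h₀ = 1.5991 rad.
Bracket: h₀ sin ϕ sin δ + cos ϕ cos δ sin h₀ = 1.5991×0.46330×0.05408 + 0.88620×0.99854×0.99960 = 0.040066 + 0.884552 = 0.924618.
Q̄ = (S_0/π) × [bracket] = (1361/π) × 0.924618 = 400.6 W/m².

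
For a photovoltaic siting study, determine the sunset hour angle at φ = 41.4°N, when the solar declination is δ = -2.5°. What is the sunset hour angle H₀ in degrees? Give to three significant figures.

cos H₀ = −tan φ · tan δ = −tan(+41.4°) × tan(-2.500°) = 0.0385, so H₀ = 1.5323 rad = 87.79°.

H₀ = 87.8°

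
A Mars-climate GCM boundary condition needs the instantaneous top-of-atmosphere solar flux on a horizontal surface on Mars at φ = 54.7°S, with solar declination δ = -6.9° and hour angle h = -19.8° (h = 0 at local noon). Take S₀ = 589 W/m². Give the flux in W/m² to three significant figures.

376 W/m²

cos θ_z = sin φ sin δ + cos φ cos δ cos h = 0.098048 + 0.539757 = 0.637805.
Flux = S₀ · cos θ_z = 589 × 0.637805 = 375.7 W/m².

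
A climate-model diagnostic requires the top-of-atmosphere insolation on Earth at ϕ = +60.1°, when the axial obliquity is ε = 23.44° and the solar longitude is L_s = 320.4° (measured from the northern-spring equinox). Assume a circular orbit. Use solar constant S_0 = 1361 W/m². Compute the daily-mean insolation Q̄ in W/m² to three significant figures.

Q̄ ≈ 81.4 W/m²

Solar declination: sin δ = sin ε · sin L_s = sin 23.44° × sin 320.4° = -0.25356, so δ = -14.688°.
cos h₀ = −tan(+60.1°) tan(-14.688°) = 0.4559, h₀ = 1.0975 rad.
Bracket: h₀ sin ϕ sin δ + cos ϕ cos δ sin h₀ = 1.0975×0.86690×-0.25356 + 0.49849×0.96732×0.89006 = -0.241243 + 0.429186 = 0.187943.
Q̄ = (S_0/π) × [bracket] = (1361/π) × 0.187943 = 81.42 W/m².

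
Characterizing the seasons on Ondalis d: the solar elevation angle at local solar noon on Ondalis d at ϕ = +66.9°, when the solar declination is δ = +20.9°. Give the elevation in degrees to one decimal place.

44.0°

At local noon the hour angle is zero, so the zenith angle equals |ϕ − δ| = |+66.9° − (+20.900°)| = 46.000°.
Elevation = 90° − 46.000° = 44.0°.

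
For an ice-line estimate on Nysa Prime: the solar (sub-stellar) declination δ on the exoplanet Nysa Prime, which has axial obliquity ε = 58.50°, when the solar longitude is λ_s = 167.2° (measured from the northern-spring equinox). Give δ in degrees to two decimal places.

δ = +10.89°

sin δ = sin ε · sin λ_s = sin 58.50° × sin 167.2° = 0.188901.
δ = arcsin(0.188901) = +10.89°.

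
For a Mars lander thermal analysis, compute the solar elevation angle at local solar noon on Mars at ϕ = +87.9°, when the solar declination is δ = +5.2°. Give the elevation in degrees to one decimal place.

7.3°

At local noon the hour angle is zero, so the zenith angle equals |ϕ − δ| = |+87.9° − (+5.200°)| = 82.700°.
Elevation = 90° − 82.700° = 7.3°.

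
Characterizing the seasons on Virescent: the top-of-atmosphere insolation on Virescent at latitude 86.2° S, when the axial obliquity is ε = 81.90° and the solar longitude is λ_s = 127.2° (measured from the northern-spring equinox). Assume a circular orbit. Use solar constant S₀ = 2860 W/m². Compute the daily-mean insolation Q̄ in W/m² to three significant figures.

Q̄ ≈ 0.00 W/m²

Solar declination: sin δ = sin ε · sin λ_s = sin 81.90° × sin 127.2° = 0.78858, so δ = +52.053°.
cos H₀ = −tan(-86.2°) tan(+52.053°) = 19.3075 ≥ 1 ⇒ polar night, H₀ = 0 and Q̄ = 0.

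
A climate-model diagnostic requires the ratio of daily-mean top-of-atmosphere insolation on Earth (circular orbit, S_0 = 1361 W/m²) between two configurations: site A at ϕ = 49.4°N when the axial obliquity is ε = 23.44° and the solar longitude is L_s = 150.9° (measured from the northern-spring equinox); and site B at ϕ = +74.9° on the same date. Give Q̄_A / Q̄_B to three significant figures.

— Configuration A (ϕ=+49.4°):
Solar declination: sin δ = sin ε · sin L_s = sin 23.44° × sin 150.9° = 0.19346, so δ = +11.155°.
cos h₀ = −tan(+49.4°) tan(+11.155°) = -0.2301, h₀ = 1.8029 rad.
Bracket: h₀ sin ϕ sin δ + cos ϕ cos δ sin h₀ = 1.8029×0.75927×0.19346 + 0.65077×0.98111×0.97318 = 0.264825 + 0.621353 = 0.886178.
Q̄ = (S_0/π) × [bracket] = (1361/π) × 0.886178 = 383.91 W/m².
— Configuration B (ϕ=+74.9°):
cos h₀ = −tan(+74.9°) tan(+11.155°) = -0.7308, h₀ = 2.3903 rad.
Bracket: h₀ sin ϕ sin δ + cos ϕ cos δ sin h₀ = 2.3903×0.96547×0.19346 + 0.26050×0.98111×0.68260 = 0.446460 + 0.174458 = 0.620918.
Q̄ = (S_0/π) × [bracket] = (1361/π) × 0.620918 = 268.99 W/m².
Ratio Q̄_A / Q̄_B = 383.91 / 268.99 = 1.427.

Q̄_A / Q̄_B ≈ 1.43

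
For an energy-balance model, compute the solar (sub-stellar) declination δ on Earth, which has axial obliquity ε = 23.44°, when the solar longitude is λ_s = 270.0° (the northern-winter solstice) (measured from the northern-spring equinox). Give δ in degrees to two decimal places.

sin δ = sin ε · sin λ_s = sin 23.44° × sin 270.0° = -0.397789.
δ = arcsin(-0.397789) = -23.44°.

δ = -23.44°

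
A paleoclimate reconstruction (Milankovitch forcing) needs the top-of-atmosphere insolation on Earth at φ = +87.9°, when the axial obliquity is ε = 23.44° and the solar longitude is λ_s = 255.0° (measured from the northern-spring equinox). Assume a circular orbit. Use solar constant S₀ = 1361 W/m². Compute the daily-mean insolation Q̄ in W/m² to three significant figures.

Q̄ ≈ 0.00 W/m²

Solar declination: sin δ = sin ε · sin λ_s = sin 23.44° × sin 255.0° = -0.38423, so δ = -22.596°.
cos H₀ = −tan(+87.9°) tan(-22.596°) = 11.3499 ≥ 1 ⇒ polar night, H₀ = 0 and Q̄ = 0.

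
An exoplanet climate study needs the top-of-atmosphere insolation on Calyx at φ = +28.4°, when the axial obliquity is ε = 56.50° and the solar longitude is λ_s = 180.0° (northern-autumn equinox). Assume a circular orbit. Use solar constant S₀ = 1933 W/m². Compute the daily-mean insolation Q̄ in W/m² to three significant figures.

Q̄ ≈ 541 W/m²

Solar declination: sin δ = sin ε · sin λ_s = sin 56.50° × sin 180.0° = 0.00000, so δ = +0.000°.
cos H₀ = −tan(+28.4°) tan(+0.000°) = -0.0000, H₀ = 1.5708 rad.
Bracket: H₀ sin φ sin δ + cos φ cos δ sin H₀ = 1.5708×0.47562×0.00000 + 0.87965×1.00000×1.00000 = 0.000000 + 0.879650 = 0.879650.
Q̄ = (S₀/π) × [bracket] = (1933/π) × 0.879650 = 541.2 W/m².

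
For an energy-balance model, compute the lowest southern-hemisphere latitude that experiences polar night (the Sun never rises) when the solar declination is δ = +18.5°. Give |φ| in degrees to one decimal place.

|φ| = 71.5°

Polar night requires cos H₀ = −tan φ tan δ ≥ 1, i.e. tan φ tan δ ≤ −1.
The boundary is |tan φ| · |tan δ| = 1, so |φ| = 90° − |δ| = 90° − 18.5° = 71.5° in the southern hemisphere.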